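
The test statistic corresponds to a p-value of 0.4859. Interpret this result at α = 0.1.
Since p = 0.4859 > α = 0.1, fail to reject H₀.
There is insufficient evidence to reject the null hypothesis; the result is not statistically significant at the 0.1 level.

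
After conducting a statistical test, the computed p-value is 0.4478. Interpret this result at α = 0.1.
Since p = 0.4478 > α = 0.1, fail to reject H₀.
There is insufficient evidence to reject the null hypothesis; the result is not statistically significant at the 0.1 level.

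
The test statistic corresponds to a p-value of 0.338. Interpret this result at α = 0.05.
Since p = 0.338 > α = 0.05, fail to reject H₀.
There is insufficient evidence to reject the null hypothesis; the result is not statistically significant at the 0.05 level.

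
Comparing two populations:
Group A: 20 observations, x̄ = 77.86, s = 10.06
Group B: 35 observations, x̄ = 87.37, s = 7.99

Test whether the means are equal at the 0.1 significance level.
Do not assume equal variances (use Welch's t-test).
Welch's two-sample t-test:
H₀: μ₁ = μ₂
H₁: μ₁ ≠ μ₂
s₁²/n₁ = 10.06²/20 = 5.0602,  s₂²/n₂ = 7.99²/35 = 1.8240
SE = √(s₁²/n₁ + s₂²/n₂) = √(5.0602 + 1.8240) = 2.6238
df (Welch-Satterthwaite) = (s₁²/n₁ + s₂²/n₂)² / [(s₁²/n₁)²/(n₁-1) + (s₂²/n₂)²/(n₂-1)] ≈ 32.79
t = (x̄₁ - x̄₂) / SE = (77.86 - 87.37) / 2.6238 = -9.51 / 2.6238 = -3.625
p-value = 0.0010

Since p-value < α = 0.1, we reject H₀.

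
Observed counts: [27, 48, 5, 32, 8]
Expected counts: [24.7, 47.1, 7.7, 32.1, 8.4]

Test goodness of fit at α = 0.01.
Chi-square goodness of fit test:
H₀: observed counts match expected distribution
H₁: observed counts differ from expected distribution
df = k - 1 = 4
χ² = Σ(O - E)²/E
   = (27 - 24.7)²/24.7 + (48 - 47.1)²/47.1 + (5 - 7.7)²/7.7 + (32 - 32.1)²/32.1 + (8 - 8.4)²/8.4
   = 0.214 + 0.017 + 0.947 + 0.000 + 0.019
   = 1.20
p-value = 0.8785

Since p-value > α = 0.01, we fail to reject H₀.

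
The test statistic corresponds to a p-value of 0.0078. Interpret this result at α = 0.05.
Since p = 0.0078 < α = 0.05, reject H₀.
There is sufficient evidence to reject the null hypothesis; the result is statistically significant at the 0.05 level.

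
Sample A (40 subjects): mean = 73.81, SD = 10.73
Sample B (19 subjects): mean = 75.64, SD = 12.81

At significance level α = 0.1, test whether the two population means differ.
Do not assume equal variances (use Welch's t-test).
Welch's two-sample t-test:
H₀: μ₁ = μ₂
H₁: μ₁ ≠ μ₂
s₁²/n₁ = 10.73²/40 = 2.8783,  s₂²/n₂ = 12.81²/19 = 8.6366
SE = √(s₁²/n₁ + s₂²/n₂) = √(2.8783 + 8.6366) = 3.3934
df (Welch-Satterthwaite) = (s₁²/n₁ + s₂²/n₂)² / [(s₁²/n₁)²/(n₁-1) + (s₂²/n₂)²/(n₂-1)] ≈ 30.44
t = (x̄₁ - x̄₂) / SE = (73.81 - 75.64) / 3.3934 = -1.83 / 3.3934 = -0.539
p-value = 0.5936

Since p-value > α = 0.1, we fail to reject H₀.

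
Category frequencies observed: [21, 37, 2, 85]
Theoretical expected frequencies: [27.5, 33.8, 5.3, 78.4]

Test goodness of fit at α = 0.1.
Chi-square goodness of fit test:
H₀: observed counts match expected distribution
H₁: observed counts differ from expected distribution
df = k - 1 = 3
χ² = Σ(O - E)²/E
   = (21 - 27.5)²/27.5 + (37 - 33.8)²/33.8 + (2 - 5.3)²/5.3 + (85 - 78.4)²/78.4
   = 1.536 + 0.303 + 2.055 + 0.556
   = 4.45
p-value = 0.2168

Since p-value > α = 0.1, we fail to reject H₀.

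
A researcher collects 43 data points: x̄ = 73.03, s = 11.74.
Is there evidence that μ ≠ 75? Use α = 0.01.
One-sample t-test:
H₀: μ = 75
H₁: μ ≠ 75
df = n - 1 = 42
t = (x̄ - μ₀) / (s/√n) = (73.03 - 75) / (11.74/√43) = -1.100
p-value = 0.2774

Since p-value > α = 0.01, we fail to reject H₀.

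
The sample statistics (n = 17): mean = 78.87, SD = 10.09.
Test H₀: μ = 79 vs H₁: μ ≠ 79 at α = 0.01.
One-sample t-test:
H₀: μ = 79
H₁: μ ≠ 79
df = n - 1 = 16
t = (x̄ - μ₀) / (s/√n) = (78.87 - 79) / (10.09/√17) = -0.053
p-value = 0.9583

Since p-value > α = 0.01, we fail to reject H₀.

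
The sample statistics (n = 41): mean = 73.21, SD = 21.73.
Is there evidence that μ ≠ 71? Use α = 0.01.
One-sample t-test:
H₀: μ = 71
H₁: μ ≠ 71
df = n - 1 = 40
t = (x̄ - μ₀) / (s/√n) = (73.21 - 71) / (21.73/√41) = 0.651
p-value = 0.5186

Since p-value > α = 0.01, we fail to reject H₀.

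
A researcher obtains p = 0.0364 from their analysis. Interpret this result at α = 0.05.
Since p = 0.0364 < α = 0.05, reject H₀.
There is sufficient evidence to reject the null hypothesis; the result is statistically significant at the 0.05 level.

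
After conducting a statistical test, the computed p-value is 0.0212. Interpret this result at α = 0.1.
Since p = 0.0212 < α = 0.1, reject H₀.
There is sufficient evidence to reject the null hypothesis; the result is statistically significant at the 0.1 level.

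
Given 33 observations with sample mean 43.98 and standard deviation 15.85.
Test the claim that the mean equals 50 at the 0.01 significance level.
One-sample t-test:
H₀: μ = 50
H₁: μ ≠ 50
df = n - 1 = 32
t = (x̄ - μ₀) / (s/√n) = (43.98 - 50) / (15.85/√33) = -2.182
p-value = 0.0366

Since p-value > α = 0.01, we fail to reject H₀.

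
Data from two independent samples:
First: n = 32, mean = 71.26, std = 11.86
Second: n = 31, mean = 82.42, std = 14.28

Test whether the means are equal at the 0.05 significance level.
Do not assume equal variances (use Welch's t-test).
Welch's two-sample t-test:
H₀: μ₁ = μ₂
H₁: μ₁ ≠ μ₂
s₁²/n₁ = 11.86²/32 = 4.3956,  s₂²/n₂ = 14.28²/31 = 6.5780
SE = √(s₁²/n₁ + s₂²/n₂) = √(4.3956 + 6.5780) = 3.3126
df (Welch-Satterthwaite) = (s₁²/n₁ + s₂²/n₂)² / [(s₁²/n₁)²/(n₁-1) + (s₂²/n₂)²/(n₂-1)] ≈ 58.30
t = (x̄₁ - x̄₂) / SE = (71.26 - 82.42) / 3.3126 = -11.16 / 3.3126 = -3.369
p-value = 0.0013

Since p-value < α = 0.05, we reject H₀.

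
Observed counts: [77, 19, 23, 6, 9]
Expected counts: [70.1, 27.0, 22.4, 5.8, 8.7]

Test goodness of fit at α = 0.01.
Chi-square goodness of fit test:
H₀: observed counts match expected distribution
H₁: observed counts differ from expected distribution
df = k - 1 = 4
χ² = Σ(O - E)²/E
   = (77 - 70.1)²/70.1 + (19 - 27.0)²/27.0 + (23 - 22.4)²/22.4 + (6 - 5.8)²/5.8 + (9 - 8.7)²/8.7
   = 0.679 + 2.370 + 0.016 + 0.007 + 0.010
   = 3.08
p-value = 0.5441

Since p-value > α = 0.01, we fail to reject H₀.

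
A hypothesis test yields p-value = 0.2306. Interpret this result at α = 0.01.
Since p = 0.2306 > α = 0.01, fail to reject H₀.
There is insufficient evidence to reject the null hypothesis; the result is not statistically significant at the 0.01 level.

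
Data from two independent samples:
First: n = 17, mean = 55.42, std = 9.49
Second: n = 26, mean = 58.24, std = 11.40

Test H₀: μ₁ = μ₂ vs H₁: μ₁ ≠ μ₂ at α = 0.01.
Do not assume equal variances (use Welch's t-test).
Welch's two-sample t-test:
H₀: μ₁ = μ₂
H₁: μ₁ ≠ μ₂
s₁²/n₁ = 9.49²/17 = 5.2977,  s₂²/n₂ = 11.40²/26 = 4.9985
SE = √(s₁²/n₁ + s₂²/n₂) = √(5.2977 + 4.9985) = 3.2088
df (Welch-Satterthwaite) = (s₁²/n₁ + s₂²/n₂)² / [(s₁²/n₁)²/(n₁-1) + (s₂²/n₂)²/(n₂-1)] ≈ 38.50
t = (x̄₁ - x̄₂) / SE = (55.42 - 58.24) / 3.2088 = -2.82 / 3.2088 = -0.879
p-value = 0.3849

Since p-value > α = 0.01, we fail to reject H₀.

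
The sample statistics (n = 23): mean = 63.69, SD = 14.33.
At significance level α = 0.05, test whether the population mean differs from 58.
One-sample t-test:
H₀: μ = 58
H₁: μ ≠ 58
df = n - 1 = 22
t = (x̄ - μ₀) / (s/√n) = (63.69 - 58) / (14.33/√23) = 1.904
p-value = 0.0700

Since p-value > α = 0.05, we fail to reject H₀.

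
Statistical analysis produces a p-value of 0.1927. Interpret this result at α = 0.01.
Since p = 0.1927 > α = 0.01, fail to reject H₀.
There is insufficient evidence to reject the null hypothesis; the result is not statistically significant at the 0.01 level.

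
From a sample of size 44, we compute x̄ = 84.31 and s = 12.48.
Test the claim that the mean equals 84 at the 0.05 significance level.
One-sample t-test:
H₀: μ = 84
H₁: μ ≠ 84
df = n - 1 = 43
t = (x̄ - μ₀) / (s/√n) = (84.31 - 84) / (12.48/√44) = 0.165
p-value = 0.8699

Since p-value > α = 0.05, we fail to reject H₀.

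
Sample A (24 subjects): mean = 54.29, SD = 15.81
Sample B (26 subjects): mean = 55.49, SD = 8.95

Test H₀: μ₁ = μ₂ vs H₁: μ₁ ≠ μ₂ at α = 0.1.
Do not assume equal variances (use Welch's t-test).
Welch's two-sample t-test:
H₀: μ₁ = μ₂
H₁: μ₁ ≠ μ₂
s₁²/n₁ = 15.81²/24 = 10.4148,  s₂²/n₂ = 8.95²/26 = 3.0809
SE = √(s₁²/n₁ + s₂²/n₂) = √(10.4148 + 3.0809) = 3.6736
df (Welch-Satterthwaite) = (s₁²/n₁ + s₂²/n₂)² / [(s₁²/n₁)²/(n₁-1) + (s₂²/n₂)²/(n₂-1)] ≈ 35.74
t = (x̄₁ - x̄₂) / SE = (54.29 - 55.49) / 3.6736 = -1.20 / 3.6736 = -0.327
p-value = 0.7458

Since p-value > α = 0.1, we fail to reject H₀.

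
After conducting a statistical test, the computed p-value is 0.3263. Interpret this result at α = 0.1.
Since p = 0.3263 > α = 0.1, fail to reject H₀.
There is insufficient evidence to reject the null hypothesis; the result is not statistically significant at the 0.1 level.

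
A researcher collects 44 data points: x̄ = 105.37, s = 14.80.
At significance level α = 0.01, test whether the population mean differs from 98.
One-sample t-test:
H₀: μ = 98
H₁: μ ≠ 98
df = n - 1 = 43
t = (x̄ - μ₀) / (s/√n) = (105.37 - 98) / (14.80/√44) = 3.303
p-value = 0.0019

Since p-value < α = 0.01, we reject H₀.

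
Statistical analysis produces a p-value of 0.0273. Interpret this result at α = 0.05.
Since p = 0.0273 < α = 0.05, reject H₀.
There is sufficient evidence to reject the null hypothesis; the result is statistically significant at the 0.05 level.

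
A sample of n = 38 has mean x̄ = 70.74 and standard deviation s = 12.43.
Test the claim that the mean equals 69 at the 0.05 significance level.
One-sample t-test:
H₀: μ = 69
H₁: μ ≠ 69
df = n - 1 = 37
t = (x̄ - μ₀) / (s/√n) = (70.74 - 69) / (12.43/√38) = 0.863
p-value = 0.3937

Since p-value > α = 0.05, we fail to reject H₀.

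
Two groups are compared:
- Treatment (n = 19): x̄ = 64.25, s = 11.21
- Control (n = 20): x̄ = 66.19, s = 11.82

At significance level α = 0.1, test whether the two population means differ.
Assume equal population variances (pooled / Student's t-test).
Student's two-sample t-test (equal variances):
H₀: μ₁ = μ₂
H₁: μ₁ ≠ μ₂
df = n₁ + n₂ - 2 = 37
Pooled variance s_p² = [(n₁-1)s₁² + (n₂-1)s₂²] / (n₁ + n₂ - 2) = [(18)(11.21²) + (19)(11.82²)] / 37 = 132.8781
SE = √(s_p²(1/n₁ + 1/n₂)) = √(132.8781 × (1/19 + 1/20)) = 3.6929
t = (x̄₁ - x̄₂) / SE = (64.25 - 66.19) / 3.6929 = -1.94 / 3.6929 = -0.525
p-value = 0.6025

Since p-value > α = 0.1, we fail to reject H₀.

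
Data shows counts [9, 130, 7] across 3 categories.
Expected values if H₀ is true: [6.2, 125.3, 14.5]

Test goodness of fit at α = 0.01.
Chi-square goodness of fit test:
H₀: observed counts match expected distribution
H₁: observed counts differ from expected distribution
df = k - 1 = 2
χ² = Σ(O - E)²/E
   = (9 - 6.2)²/6.2 + (130 - 125.3)²/125.3 + (7 - 14.5)²/14.5
   = 1.265 + 0.176 + 3.879
   = 5.32
p-value = 0.0699

Since p-value > α = 0.01, we fail to reject H₀.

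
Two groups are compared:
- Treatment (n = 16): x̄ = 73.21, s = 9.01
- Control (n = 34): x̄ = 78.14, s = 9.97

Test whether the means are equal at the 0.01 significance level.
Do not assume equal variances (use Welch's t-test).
Welch's two-sample t-test:
H₀: μ₁ = μ₂
H₁: μ₁ ≠ μ₂
s₁²/n₁ = 9.01²/16 = 5.0738,  s₂²/n₂ = 9.97²/34 = 2.9236
SE = √(s₁²/n₁ + s₂²/n₂) = √(5.0738 + 2.9236) = 2.8280
df (Welch-Satterthwaite) = (s₁²/n₁ + s₂²/n₂)² / [(s₁²/n₁)²/(n₁-1) + (s₂²/n₂)²/(n₂-1)] ≈ 32.38
t = (x̄₁ - x̄₂) / SE = (73.21 - 78.14) / 2.8280 = -4.93 / 2.8280 = -1.743
p-value = 0.0908

Since p-value > α = 0.01, we fail to reject H₀.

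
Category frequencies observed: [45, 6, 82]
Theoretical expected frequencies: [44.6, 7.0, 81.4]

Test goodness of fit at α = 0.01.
Chi-square goodness of fit test:
H₀: observed counts match expected distribution
H₁: observed counts differ from expected distribution
df = k - 1 = 2
χ² = Σ(O - E)²/E
   = (45 - 44.6)²/44.6 + (6 - 7.0)²/7.0 + (82 - 81.4)²/81.4
   = 0.004 + 0.143 + 0.004
   = 0.15
p-value = 0.9273

Since p-value > α = 0.01, we fail to reject H₀.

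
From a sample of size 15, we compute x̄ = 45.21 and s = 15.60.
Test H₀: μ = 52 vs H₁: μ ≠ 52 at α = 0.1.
One-sample t-test:
H₀: μ = 52
H₁: μ ≠ 52
df = n - 1 = 14
t = (x̄ - μ₀) / (s/√n) = (45.21 - 52) / (15.60/√15) = -1.686
p-value = 0.1140

Since p-value > α = 0.1, we fail to reject H₀.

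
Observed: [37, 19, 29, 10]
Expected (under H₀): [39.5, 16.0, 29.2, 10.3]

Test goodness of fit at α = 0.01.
Chi-square goodness of fit test:
H₀: observed counts match expected distribution
H₁: observed counts differ from expected distribution
df = k - 1 = 3
χ² = Σ(O - E)²/E
   = (37 - 39.5)²/39.5 + (19 - 16.0)²/16.0 + (29 - 29.2)²/29.2 + (10 - 10.3)²/10.3
   = 0.158 + 0.562 + 0.001 + 0.009
   = 0.73
p-value = 0.8659

Since p-value > α = 0.01, we fail to reject H₀.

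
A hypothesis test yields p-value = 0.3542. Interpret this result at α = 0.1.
Since p = 0.3542 > α = 0.1, fail to reject H₀.
There is insufficient evidence to reject the null hypothesis; the result is not statistically significant at the 0.1 level.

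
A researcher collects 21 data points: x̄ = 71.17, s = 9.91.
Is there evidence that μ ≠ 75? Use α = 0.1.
One-sample t-test:
H₀: μ = 75
H₁: μ ≠ 75
df = n - 1 = 20
t = (x̄ - μ₀) / (s/√n) = (71.17 - 75) / (9.91/√21) = -1.771
p-value = 0.0918

Since p-value < α = 0.1, we reject H₀.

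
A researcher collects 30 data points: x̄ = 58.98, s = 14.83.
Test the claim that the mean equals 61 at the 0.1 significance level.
One-sample t-test:
H₀: μ = 61
H₁: μ ≠ 61
df = n - 1 = 29
t = (x̄ - μ₀) / (s/√n) = (58.98 - 61) / (14.83/√30) = -0.746
p-value = 0.4616

Since p-value > α = 0.1, we fail to reject H₀.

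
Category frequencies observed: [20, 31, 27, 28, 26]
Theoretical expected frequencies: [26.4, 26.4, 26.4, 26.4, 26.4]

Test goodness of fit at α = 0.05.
Chi-square goodness of fit test:
H₀: observed counts match expected distribution
H₁: observed counts differ from expected distribution
df = k - 1 = 4
χ² = Σ(O - E)²/E
   = (20 - 26.4)²/26.4 + (31 - 26.4)²/26.4 + (27 - 26.4)²/26.4 + (28 - 26.4)²/26.4 + (26 - 26.4)²/26.4
   = 1.552 + 0.802 + 0.014 + 0.097 + 0.006
   = 2.47
p-value = 0.6501

Since p-value > α = 0.05, we fail to reject H₀.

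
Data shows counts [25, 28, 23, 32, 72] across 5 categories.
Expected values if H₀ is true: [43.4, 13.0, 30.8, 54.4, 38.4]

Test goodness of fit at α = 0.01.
Chi-square goodness of fit test:
H₀: observed counts match expected distribution
H₁: observed counts differ from expected distribution
df = k - 1 = 4
χ² = Σ(O - E)²/E
   = (25 - 43.4)²/43.4 + (28 - 13.0)²/13.0 + (23 - 30.8)²/30.8 + (32 - 54.4)²/54.4 + (72 - 38.4)²/38.4
   = 7.801 + 17.308 + 1.975 + 9.224 + 29.400
   = 65.71
p-value < 0.0001

Since p-value < α = 0.01, we reject H₀.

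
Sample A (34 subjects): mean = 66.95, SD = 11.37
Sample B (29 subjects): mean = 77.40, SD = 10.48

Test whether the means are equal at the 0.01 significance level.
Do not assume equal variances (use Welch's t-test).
Welch's two-sample t-test:
H₀: μ₁ = μ₂
H₁: μ₁ ≠ μ₂
s₁²/n₁ = 11.37²/34 = 3.8023,  s₂²/n₂ = 10.48²/29 = 3.7873
SE = √(s₁²/n₁ + s₂²/n₂) = √(3.8023 + 3.7873) = 2.7549
df (Welch-Satterthwaite) = (s₁²/n₁ + s₂²/n₂)² / [(s₁²/n₁)²/(n₁-1) + (s₂²/n₂)²/(n₂-1)] ≈ 60.61
t = (x̄₁ - x̄₂) / SE = (66.95 - 77.40) / 2.7549 = -10.45 / 2.7549 = -3.793
p-value = 0.0003

Since p-value < α = 0.01, we reject H₀.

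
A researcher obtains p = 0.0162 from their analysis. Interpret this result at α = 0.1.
Since p = 0.0162 < α = 0.1, reject H₀.
There is sufficient evidence to reject the null hypothesis; the result is statistically significant at the 0.1 level.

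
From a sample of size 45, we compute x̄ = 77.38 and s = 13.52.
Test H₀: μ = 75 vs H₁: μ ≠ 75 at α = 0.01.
One-sample t-test:
H₀: μ = 75
H₁: μ ≠ 75
df = n - 1 = 44
t = (x̄ - μ₀) / (s/√n) = (77.38 - 75) / (13.52/√45) = 1.181
p-value = 0.2440

Since p-value > α = 0.01, we fail to reject H₀.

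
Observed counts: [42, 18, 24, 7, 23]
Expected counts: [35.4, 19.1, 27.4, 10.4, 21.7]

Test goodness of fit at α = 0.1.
Chi-square goodness of fit test:
H₀: observed counts match expected distribution
H₁: observed counts differ from expected distribution
df = k - 1 = 4
χ² = Σ(O - E)²/E
   = (42 - 35.4)²/35.4 + (18 - 19.1)²/19.1 + (24 - 27.4)²/27.4 + (7 - 10.4)²/10.4 + (23 - 21.7)²/21.7
   = 1.231 + 0.063 + 0.422 + 1.112 + 0.078
   = 2.91
p-value = 0.5738

Since p-value > α = 0.1, we fail to reject H₀.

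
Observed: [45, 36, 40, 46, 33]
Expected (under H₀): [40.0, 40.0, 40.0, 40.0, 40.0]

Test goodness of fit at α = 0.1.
Chi-square goodness of fit test:
H₀: observed counts match expected distribution
H₁: observed counts differ from expected distribution
df = k - 1 = 4
χ² = Σ(O - E)²/E
   = (45 - 40.0)²/40.0 + (36 - 40.0)²/40.0 + (40 - 40.0)²/40.0 + (46 - 40.0)²/40.0 + (33 - 40.0)²/40.0
   = 0.625 + 0.400 + 0.000 + 0.900 + 1.225
   = 3.15
p-value = 0.5330

Since p-value > α = 0.1, we fail to reject H₀.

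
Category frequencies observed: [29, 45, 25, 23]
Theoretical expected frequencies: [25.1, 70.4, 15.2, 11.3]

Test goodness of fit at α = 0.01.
Chi-square goodness of fit test:
H₀: observed counts match expected distribution
H₁: observed counts differ from expected distribution
df = k - 1 = 3
χ² = Σ(O - E)²/E
   = (29 - 25.1)²/25.1 + (45 - 70.4)²/70.4 + (25 - 15.2)²/15.2 + (23 - 11.3)²/11.3
   = 0.606 + 9.164 + 6.318 + 12.114
   = 28.20
p-value < 0.0001

Since p-value < α = 0.01, we reject H₀.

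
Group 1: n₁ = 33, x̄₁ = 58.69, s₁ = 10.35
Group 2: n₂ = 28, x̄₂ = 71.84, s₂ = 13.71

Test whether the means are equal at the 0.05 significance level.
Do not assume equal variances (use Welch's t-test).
Welch's two-sample t-test:
H₀: μ₁ = μ₂
H₁: μ₁ ≠ μ₂
s₁²/n₁ = 10.35²/33 = 3.2461,  s₂²/n₂ = 13.71²/28 = 6.7130
SE = √(s₁²/n₁ + s₂²/n₂) = √(3.2461 + 6.7130) = 3.1558
df (Welch-Satterthwaite) = (s₁²/n₁ + s₂²/n₂)² / [(s₁²/n₁)²/(n₁-1) + (s₂²/n₂)²/(n₂-1)] ≈ 49.63
t = (x̄₁ - x̄₂) / SE = (58.69 - 71.84) / 3.1558 = -13.15 / 3.1558 = -4.167
p-value = 0.0001

Since p-value < α = 0.05, we reject H₀.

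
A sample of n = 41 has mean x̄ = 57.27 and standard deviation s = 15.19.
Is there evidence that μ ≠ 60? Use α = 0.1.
One-sample t-test:
H₀: μ = 60
H₁: μ ≠ 60
df = n - 1 = 40
t = (x̄ - μ₀) / (s/√n) = (57.27 - 60) / (15.19/√41) = -1.151
p-value = 0.2567

Since p-value > α = 0.1, we fail to reject H₀.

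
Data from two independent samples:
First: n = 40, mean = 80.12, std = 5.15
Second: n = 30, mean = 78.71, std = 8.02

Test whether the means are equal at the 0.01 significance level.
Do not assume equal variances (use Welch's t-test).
Welch's two-sample t-test:
H₀: μ₁ = μ₂
H₁: μ₁ ≠ μ₂
s₁²/n₁ = 5.15²/40 = 0.6631,  s₂²/n₂ = 8.02²/30 = 2.1440
SE = √(s₁²/n₁ + s₂²/n₂) = √(0.6631 + 2.1440) = 1.6754
df (Welch-Satterthwaite) = (s₁²/n₁ + s₂²/n₂)² / [(s₁²/n₁)²/(n₁-1) + (s₂²/n₂)²/(n₂-1)] ≈ 46.41
t = (x̄₁ - x̄₂) / SE = (80.12 - 78.71) / 1.6754 = 1.41 / 1.6754 = 0.842
p-value = 0.4043

Since p-value > α = 0.01, we fail to reject H₀.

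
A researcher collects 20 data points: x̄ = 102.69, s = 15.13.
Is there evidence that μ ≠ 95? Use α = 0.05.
One-sample t-test:
H₀: μ = 95
H₁: μ ≠ 95
df = n - 1 = 19
t = (x̄ - μ₀) / (s/√n) = (102.69 - 95) / (15.13/√20) = 2.273
p-value = 0.0348

Since p-value < α = 0.05, we reject H₀.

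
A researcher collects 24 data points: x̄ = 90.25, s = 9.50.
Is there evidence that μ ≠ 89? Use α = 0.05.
One-sample t-test:
H₀: μ = 89
H₁: μ ≠ 89
df = n - 1 = 23
t = (x̄ - μ₀) / (s/√n) = (90.25 - 89) / (9.50/√24) = 0.645
p-value = 0.5256

Since p-value > α = 0.05, we fail to reject H₀.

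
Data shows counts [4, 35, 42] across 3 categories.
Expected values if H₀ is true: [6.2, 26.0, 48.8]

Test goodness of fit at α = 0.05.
Chi-square goodness of fit test:
H₀: observed counts match expected distribution
H₁: observed counts differ from expected distribution
df = k - 1 = 2
χ² = Σ(O - E)²/E
   = (4 - 6.2)²/6.2 + (35 - 26.0)²/26.0 + (42 - 48.8)²/48.8
   = 0.781 + 3.115 + 0.948
   = 4.84
p-value = 0.0888

Since p-value > α = 0.05, we fail to reject H₀.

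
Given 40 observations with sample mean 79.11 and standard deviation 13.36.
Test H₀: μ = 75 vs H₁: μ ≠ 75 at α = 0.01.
One-sample t-test:
H₀: μ = 75
H₁: μ ≠ 75
df = n - 1 = 39
t = (x̄ - μ₀) / (s/√n) = (79.11 - 75) / (13.36/√40) = 1.946
p-value = 0.0589

Since p-value > α = 0.01, we fail to reject H₀.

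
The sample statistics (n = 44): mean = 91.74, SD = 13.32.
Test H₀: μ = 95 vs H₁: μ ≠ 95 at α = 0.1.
One-sample t-test:
H₀: μ = 95
H₁: μ ≠ 95
df = n - 1 = 43
t = (x̄ - μ₀) / (s/√n) = (91.74 - 95) / (13.32/√44) = -1.623
p-value = 0.1118

Since p-value > α = 0.1, we fail to reject H₀.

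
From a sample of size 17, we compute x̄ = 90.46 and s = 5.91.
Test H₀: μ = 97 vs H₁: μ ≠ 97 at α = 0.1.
One-sample t-test:
H₀: μ = 97
H₁: μ ≠ 97
df = n - 1 = 16
t = (x̄ - μ₀) / (s/√n) = (90.46 - 97) / (5.91/√17) = -4.563
p-value = 0.0003

Since p-value < α = 0.1, we reject H₀.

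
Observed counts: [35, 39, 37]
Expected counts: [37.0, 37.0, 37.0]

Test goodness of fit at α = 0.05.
Chi-square goodness of fit test:
H₀: observed counts match expected distribution
H₁: observed counts differ from expected distribution
df = k - 1 = 2
χ² = Σ(O - E)²/E
   = (35 - 37.0)²/37.0 + (39 - 37.0)²/37.0 + (37 - 37.0)²/37.0
   = 0.108 + 0.108 + 0.000
   = 0.22
p-value = 0.8975

Since p-value > α = 0.05, we fail to reject H₀.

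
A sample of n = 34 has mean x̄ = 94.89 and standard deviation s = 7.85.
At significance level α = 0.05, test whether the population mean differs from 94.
One-sample t-test:
H₀: μ = 94
H₁: μ ≠ 94
df = n - 1 = 33
t = (x̄ - μ₀) / (s/√n) = (94.89 - 94) / (7.85/√34) = 0.661
p-value = 0.5131

Since p-value > α = 0.05, we fail to reject H₀.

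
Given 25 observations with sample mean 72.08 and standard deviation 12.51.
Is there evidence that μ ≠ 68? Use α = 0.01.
One-sample t-test:
H₀: μ = 68
H₁: μ ≠ 68
df = n - 1 = 24
t = (x̄ - μ₀) / (s/√n) = (72.08 - 68) / (12.51/√25) = 1.631
p-value = 0.1160

Since p-value > α = 0.01, we fail to reject H₀.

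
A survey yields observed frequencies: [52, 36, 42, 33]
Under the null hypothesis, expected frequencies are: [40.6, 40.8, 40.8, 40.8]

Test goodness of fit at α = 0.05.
Chi-square goodness of fit test:
H₀: observed counts match expected distribution
H₁: observed counts differ from expected distribution
df = k - 1 = 3
χ² = Σ(O - E)²/E
   = (52 - 40.6)²/40.6 + (36 - 40.8)²/40.8 + (42 - 40.8)²/40.8 + (33 - 40.8)²/40.8
   = 3.201 + 0.565 + 0.035 + 1.491
   = 5.29
p-value = 0.1516

Since p-value > α = 0.05, we fail to reject H₀.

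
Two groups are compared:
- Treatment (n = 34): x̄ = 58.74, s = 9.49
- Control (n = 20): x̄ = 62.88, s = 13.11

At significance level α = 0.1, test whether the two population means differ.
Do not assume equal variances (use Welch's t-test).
Welch's two-sample t-test:
H₀: μ₁ = μ₂
H₁: μ₁ ≠ μ₂
s₁²/n₁ = 9.49²/34 = 2.6488,  s₂²/n₂ = 13.11²/20 = 8.5936
SE = √(s₁²/n₁ + s₂²/n₂) = √(2.6488 + 8.5936) = 3.3530
df (Welch-Satterthwaite) = (s₁²/n₁ + s₂²/n₂)² / [(s₁²/n₁)²/(n₁-1) + (s₂²/n₂)²/(n₂-1)] ≈ 30.83
t = (x̄₁ - x̄₂) / SE = (58.74 - 62.88) / 3.3530 = -4.14 / 3.3530 = -1.235
p-value = 0.2263

Since p-value > α = 0.1, we fail to reject H₀.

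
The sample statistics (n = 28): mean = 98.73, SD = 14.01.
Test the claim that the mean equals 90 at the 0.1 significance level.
One-sample t-test:
H₀: μ = 90
H₁: μ ≠ 90
df = n - 1 = 27
t = (x̄ - μ₀) / (s/√n) = (98.73 - 90) / (14.01/√28) = 3.297
p-value = 0.0027

Since p-value < α = 0.1, we reject H₀.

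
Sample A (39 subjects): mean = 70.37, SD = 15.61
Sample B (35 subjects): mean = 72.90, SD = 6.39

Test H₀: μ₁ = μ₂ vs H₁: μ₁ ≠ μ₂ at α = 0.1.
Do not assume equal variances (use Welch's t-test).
Welch's two-sample t-test:
H₀: μ₁ = μ₂
H₁: μ₁ ≠ μ₂
s₁²/n₁ = 15.61²/39 = 6.2480,  s₂²/n₂ = 6.39²/35 = 1.1666
SE = √(s₁²/n₁ + s₂²/n₂) = √(6.2480 + 1.1666) = 2.7230
df (Welch-Satterthwaite) = (s₁²/n₁ + s₂²/n₂)² / [(s₁²/n₁)²/(n₁-1) + (s₂²/n₂)²/(n₂-1)] ≈ 51.51
t = (x̄₁ - x̄₂) / SE = (70.37 - 72.90) / 2.7230 = -2.53 / 2.7230 = -0.929
p-value = 0.3572

Since p-value > α = 0.1, we fail to reject H₀.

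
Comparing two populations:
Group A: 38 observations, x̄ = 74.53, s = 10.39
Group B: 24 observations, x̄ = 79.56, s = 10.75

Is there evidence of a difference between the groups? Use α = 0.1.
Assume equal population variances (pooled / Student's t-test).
Student's two-sample t-test (equal variances):
H₀: μ₁ = μ₂
H₁: μ₁ ≠ μ₂
df = n₁ + n₂ - 2 = 60
Pooled variance s_p² = [(n₁-1)s₁² + (n₂-1)s₂²] / (n₁ + n₂ - 2) = [(37)(10.39²) + (23)(10.75²)] / 60 = 110.8694
SE = √(s_p²(1/n₁ + 1/n₂)) = √(110.8694 × (1/38 + 1/24)) = 2.7454
t = (x̄₁ - x̄₂) / SE = (74.53 - 79.56) / 2.7454 = -5.03 / 2.7454 = -1.832
p-value = 0.0719

Since p-value < α = 0.1, we reject H₀.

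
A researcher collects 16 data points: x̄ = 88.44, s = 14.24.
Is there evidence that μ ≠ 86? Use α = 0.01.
One-sample t-test:
H₀: μ = 86
H₁: μ ≠ 86
df = n - 1 = 15
t = (x̄ - μ₀) / (s/√n) = (88.44 - 86) / (14.24/√16) = 0.685
p-value = 0.5036

Since p-value > α = 0.01, we fail to reject H₀.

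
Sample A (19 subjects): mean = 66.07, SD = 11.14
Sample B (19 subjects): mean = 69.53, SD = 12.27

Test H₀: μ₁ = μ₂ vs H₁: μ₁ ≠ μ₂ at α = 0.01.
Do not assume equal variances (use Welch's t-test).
Welch's two-sample t-test:
H₀: μ₁ = μ₂
H₁: μ₁ ≠ μ₂
s₁²/n₁ = 11.14²/19 = 6.5316,  s₂²/n₂ = 12.27²/19 = 7.9238
SE = √(s₁²/n₁ + s₂²/n₂) = √(6.5316 + 7.9238) = 3.8020
df (Welch-Satterthwaite) = (s₁²/n₁ + s₂²/n₂)² / [(s₁²/n₁)²/(n₁-1) + (s₂²/n₂)²/(n₂-1)] ≈ 35.67
t = (x̄₁ - x̄₂) / SE = (66.07 - 69.53) / 3.8020 = -3.46 / 3.8020 = -0.910
p-value = 0.3689

Since p-value > α = 0.01, we fail to reject H₀.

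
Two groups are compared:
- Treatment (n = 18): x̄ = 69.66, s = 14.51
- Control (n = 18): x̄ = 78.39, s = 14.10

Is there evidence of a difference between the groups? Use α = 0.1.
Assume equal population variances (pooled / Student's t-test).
Student's two-sample t-test (equal variances):
H₀: μ₁ = μ₂
H₁: μ₁ ≠ μ₂
df = n₁ + n₂ - 2 = 34
Pooled variance s_p² = [(n₁-1)s₁² + (n₂-1)s₂²] / (n₁ + n₂ - 2) = [(17)(14.51²) + (17)(14.10²)] / 34 = 204.6750
SE = √(s_p²(1/n₁ + 1/n₂)) = √(204.6750 × (1/18 + 1/18)) = 4.7688
t = (x̄₁ - x̄₂) / SE = (69.66 - 78.39) / 4.7688 = -8.73 / 4.7688 = -1.831
p-value = 0.0759

Since p-value < α = 0.1, we reject H₀.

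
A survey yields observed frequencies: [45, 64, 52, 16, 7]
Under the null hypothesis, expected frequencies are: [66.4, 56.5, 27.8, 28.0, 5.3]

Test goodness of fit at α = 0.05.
Chi-square goodness of fit test:
H₀: observed counts match expected distribution
H₁: observed counts differ from expected distribution
df = k - 1 = 4
χ² = Σ(O - E)²/E
   = (45 - 66.4)²/66.4 + (64 - 56.5)²/56.5 + (52 - 27.8)²/27.8 + (16 - 28.0)²/28.0 + (7 - 5.3)²/5.3
   = 6.897 + 0.996 + 21.066 + 5.143 + 0.545
   = 34.65
p-value < 0.0001

Since p-value < α = 0.05, we reject H₀.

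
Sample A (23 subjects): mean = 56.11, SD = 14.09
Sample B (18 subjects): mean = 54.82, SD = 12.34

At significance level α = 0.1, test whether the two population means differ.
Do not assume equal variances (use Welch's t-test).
Welch's two-sample t-test:
H₀: μ₁ = μ₂
H₁: μ₁ ≠ μ₂
s₁²/n₁ = 14.09²/23 = 8.6317,  s₂²/n₂ = 12.34²/18 = 8.4598
SE = √(s₁²/n₁ + s₂²/n₂) = √(8.6317 + 8.4598) = 4.1342
df (Welch-Satterthwaite) = (s₁²/n₁ + s₂²/n₂)² / [(s₁²/n₁)²/(n₁-1) + (s₂²/n₂)²/(n₂-1)] ≈ 38.45
t = (x̄₁ - x̄₂) / SE = (56.11 - 54.82) / 4.1342 = 1.29 / 4.1342 = 0.312
p-value = 0.7567

Since p-value > α = 0.1, we fail to reject H₀.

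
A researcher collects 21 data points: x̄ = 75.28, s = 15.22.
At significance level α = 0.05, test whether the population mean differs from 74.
One-sample t-test:
H₀: μ = 74
H₁: μ ≠ 74
df = n - 1 = 20
t = (x̄ - μ₀) / (s/√n) = (75.28 - 74) / (15.22/√21) = 0.385
p-value = 0.7040

Since p-value > α = 0.05, we fail to reject H₀.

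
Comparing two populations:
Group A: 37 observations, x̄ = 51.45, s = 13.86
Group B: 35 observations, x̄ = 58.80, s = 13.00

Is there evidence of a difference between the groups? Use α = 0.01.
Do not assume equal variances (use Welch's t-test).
Welch's two-sample t-test:
H₀: μ₁ = μ₂
H₁: μ₁ ≠ μ₂
s₁²/n₁ = 13.86²/37 = 5.1919,  s₂²/n₂ = 13.00²/35 = 4.8286
SE = √(s₁²/n₁ + s₂²/n₂) = √(5.1919 + 4.8286) = 3.1655
df (Welch-Satterthwaite) = (s₁²/n₁ + s₂²/n₂)² / [(s₁²/n₁)²/(n₁-1) + (s₂²/n₂)²/(n₂-1)] ≈ 70.00
t = (x̄₁ - x̄₂) / SE = (51.45 - 58.80) / 3.1655 = -7.35 / 3.1655 = -2.322
p-value = 0.0232

Since p-value > α = 0.01, we fail to reject H₀.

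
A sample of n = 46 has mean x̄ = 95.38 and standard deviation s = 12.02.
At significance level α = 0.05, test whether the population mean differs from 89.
One-sample t-test:
H₀: μ = 89
H₁: μ ≠ 89
df = n - 1 = 45
t = (x̄ - μ₀) / (s/√n) = (95.38 - 89) / (12.02/√46) = 3.600
p-value = 0.0008

Since p-value < α = 0.05, we reject H₀.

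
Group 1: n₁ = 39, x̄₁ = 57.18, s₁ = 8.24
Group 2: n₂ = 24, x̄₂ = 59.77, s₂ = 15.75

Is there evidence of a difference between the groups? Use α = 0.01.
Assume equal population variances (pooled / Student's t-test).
Student's two-sample t-test (equal variances):
H₀: μ₁ = μ₂
H₁: μ₁ ≠ μ₂
df = n₁ + n₂ - 2 = 61
Pooled variance s_p² = [(n₁-1)s₁² + (n₂-1)s₂²] / (n₁ + n₂ - 2) = [(38)(8.24²) + (23)(15.75²)] / 61 = 135.8286
SE = √(s_p²(1/n₁ + 1/n₂)) = √(135.8286 × (1/39 + 1/24)) = 3.0236
t = (x̄₁ - x̄₂) / SE = (57.18 - 59.77) / 3.0236 = -2.59 / 3.0236 = -0.857
p-value = 0.3950

Since p-value > α = 0.01, we fail to reject H₀.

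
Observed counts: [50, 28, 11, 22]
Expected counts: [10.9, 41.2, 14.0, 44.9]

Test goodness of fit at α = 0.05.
Chi-square goodness of fit test:
H₀: observed counts match expected distribution
H₁: observed counts differ from expected distribution
df = k - 1 = 3
χ² = Σ(O - E)²/E
   = (50 - 10.9)²/10.9 + (28 - 41.2)²/41.2 + (11 - 14.0)²/14.0 + (22 - 44.9)²/44.9
   = 140.258 + 4.229 + 0.643 + 11.680
   = 156.81
p-value < 0.0001

Since p-value < α = 0.05, we reject H₀.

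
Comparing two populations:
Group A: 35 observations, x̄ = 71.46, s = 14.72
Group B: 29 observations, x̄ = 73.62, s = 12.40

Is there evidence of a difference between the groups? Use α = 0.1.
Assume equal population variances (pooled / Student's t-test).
Student's two-sample t-test (equal variances):
H₀: μ₁ = μ₂
H₁: μ₁ ≠ μ₂
df = n₁ + n₂ - 2 = 62
Pooled variance s_p² = [(n₁-1)s₁² + (n₂-1)s₂²] / (n₁ + n₂ - 2) = [(34)(14.72²) + (28)(12.40²)] / 62 = 188.2636
SE = √(s_p²(1/n₁ + 1/n₂)) = √(188.2636 × (1/35 + 1/29)) = 3.4454
t = (x̄₁ - x̄₂) / SE = (71.46 - 73.62) / 3.4454 = -2.16 / 3.4454 = -0.627
p-value = 0.5330

Since p-value > α = 0.1, we fail to reject H₀.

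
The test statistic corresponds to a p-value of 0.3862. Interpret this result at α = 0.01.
Since p = 0.3862 > α = 0.01, fail to reject H₀.
There is insufficient evidence to reject the null hypothesis; the result is not statistically significant at the 0.01 level.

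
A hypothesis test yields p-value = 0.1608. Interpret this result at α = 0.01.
Since p = 0.1608 > α = 0.01, fail to reject H₀.
There is insufficient evidence to reject the null hypothesis; the result is not statistically significant at the 0.01 level.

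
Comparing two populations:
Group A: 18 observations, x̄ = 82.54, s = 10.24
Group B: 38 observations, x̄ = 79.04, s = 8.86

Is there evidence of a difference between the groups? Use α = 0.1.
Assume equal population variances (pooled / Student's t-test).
Student's two-sample t-test (equal variances):
H₀: μ₁ = μ₂
H₁: μ₁ ≠ μ₂
df = n₁ + n₂ - 2 = 54
Pooled variance s_p² = [(n₁-1)s₁² + (n₂-1)s₂²] / (n₁ + n₂ - 2) = [(17)(10.24²) + (37)(8.86²)] / 54 = 86.7975
SE = √(s_p²(1/n₁ + 1/n₂)) = √(86.7975 × (1/18 + 1/38)) = 2.6658
t = (x̄₁ - x̄₂) / SE = (82.54 - 79.04) / 2.6658 = 3.50 / 2.6658 = 1.313
p-value = 0.1948

Since p-value > α = 0.1, we fail to reject H₀.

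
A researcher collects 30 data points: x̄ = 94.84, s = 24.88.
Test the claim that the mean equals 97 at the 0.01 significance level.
One-sample t-test:
H₀: μ = 97
H₁: μ ≠ 97
df = n - 1 = 29
t = (x̄ - μ₀) / (s/√n) = (94.84 - 97) / (24.88/√30) = -0.476
p-value = 0.6380

Since p-value > α = 0.01, we fail to reject H₀.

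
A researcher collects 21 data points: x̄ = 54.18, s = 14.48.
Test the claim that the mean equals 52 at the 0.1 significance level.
One-sample t-test:
H₀: μ = 52
H₁: μ ≠ 52
df = n - 1 = 20
t = (x̄ - μ₀) / (s/√n) = (54.18 - 52) / (14.48/√21) = 0.690
p-value = 0.4982

Since p-value > α = 0.1, we fail to reject H₀.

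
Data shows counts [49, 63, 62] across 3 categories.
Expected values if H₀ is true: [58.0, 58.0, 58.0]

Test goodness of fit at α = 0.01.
Chi-square goodness of fit test:
H₀: observed counts match expected distribution
H₁: observed counts differ from expected distribution
df = k - 1 = 2
χ² = Σ(O - E)²/E
   = (49 - 58.0)²/58.0 + (63 - 58.0)²/58.0 + (62 - 58.0)²/58.0
   = 1.397 + 0.431 + 0.276
   = 2.10
p-value = 0.3493

Since p-value > α = 0.01, we fail to reject H₀.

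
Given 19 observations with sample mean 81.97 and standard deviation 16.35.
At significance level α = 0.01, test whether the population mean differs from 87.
One-sample t-test:
H₀: μ = 87
H₁: μ ≠ 87
df = n - 1 = 18
t = (x̄ - μ₀) / (s/√n) = (81.97 - 87) / (16.35/√19) = -1.341
p-value = 0.1966

Since p-value > α = 0.01, we fail to reject H₀.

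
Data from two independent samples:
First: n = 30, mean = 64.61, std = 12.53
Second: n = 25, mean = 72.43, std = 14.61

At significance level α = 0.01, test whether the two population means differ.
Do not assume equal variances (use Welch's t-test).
Welch's two-sample t-test:
H₀: μ₁ = μ₂
H₁: μ₁ ≠ μ₂
s₁²/n₁ = 12.53²/30 = 5.2334,  s₂²/n₂ = 14.61²/25 = 8.5381
SE = √(s₁²/n₁ + s₂²/n₂) = √(5.2334 + 8.5381) = 3.7110
df (Welch-Satterthwaite) = (s₁²/n₁ + s₂²/n₂)² / [(s₁²/n₁)²/(n₁-1) + (s₂²/n₂)²/(n₂-1)] ≈ 47.63
t = (x̄₁ - x̄₂) / SE = (64.61 - 72.43) / 3.7110 = -7.82 / 3.7110 = -2.107
p-value = 0.0404

Since p-value > α = 0.01, we fail to reject H₀.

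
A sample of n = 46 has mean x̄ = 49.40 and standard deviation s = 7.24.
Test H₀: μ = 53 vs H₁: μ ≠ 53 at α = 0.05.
One-sample t-test:
H₀: μ = 53
H₁: μ ≠ 53
df = n - 1 = 45
t = (x̄ - μ₀) / (s/√n) = (49.40 - 53) / (7.24/√46) = -3.372
p-value = 0.0015

Since p-value < α = 0.05, we reject H₀.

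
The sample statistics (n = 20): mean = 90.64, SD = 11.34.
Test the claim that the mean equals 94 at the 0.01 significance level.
One-sample t-test:
H₀: μ = 94
H₁: μ ≠ 94
df = n - 1 = 19
t = (x̄ - μ₀) / (s/√n) = (90.64 - 94) / (11.34/√20) = -1.325
p-value = 0.2009

Since p-value > α = 0.01, we fail to reject H₀.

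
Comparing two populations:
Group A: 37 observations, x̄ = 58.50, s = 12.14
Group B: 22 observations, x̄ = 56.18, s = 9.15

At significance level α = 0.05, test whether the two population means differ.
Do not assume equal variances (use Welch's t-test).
Welch's two-sample t-test:
H₀: μ₁ = μ₂
H₁: μ₁ ≠ μ₂
s₁²/n₁ = 12.14²/37 = 3.9832,  s₂²/n₂ = 9.15²/22 = 3.8056
SE = √(s₁²/n₁ + s₂²/n₂) = √(3.9832 + 3.8056) = 2.7908
df (Welch-Satterthwaite) = (s₁²/n₁ + s₂²/n₂)² / [(s₁²/n₁)²/(n₁-1) + (s₂²/n₂)²/(n₂-1)] ≈ 53.67
t = (x̄₁ - x̄₂) / SE = (58.50 - 56.18) / 2.7908 = 2.32 / 2.7908 = 0.831
p-value = 0.4095

Since p-value > α = 0.05, we fail to reject H₀.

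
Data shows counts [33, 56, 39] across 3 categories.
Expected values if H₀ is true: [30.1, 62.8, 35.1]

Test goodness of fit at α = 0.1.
Chi-square goodness of fit test:
H₀: observed counts match expected distribution
H₁: observed counts differ from expected distribution
df = k - 1 = 2
χ² = Σ(O - E)²/E
   = (33 - 30.1)²/30.1 + (56 - 62.8)²/62.8 + (39 - 35.1)²/35.1
   = 0.279 + 0.736 + 0.433
   = 1.45
p-value = 0.4846

Since p-value > α = 0.1, we fail to reject H₀.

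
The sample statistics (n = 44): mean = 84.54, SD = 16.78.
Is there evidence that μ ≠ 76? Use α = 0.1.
One-sample t-test:
H₀: μ = 76
H₁: μ ≠ 76
df = n - 1 = 43
t = (x̄ - μ₀) / (s/√n) = (84.54 - 76) / (16.78/√44) = 3.376
p-value = 0.0016

Since p-value < α = 0.1, we reject H₀.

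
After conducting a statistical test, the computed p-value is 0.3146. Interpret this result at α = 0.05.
Since p = 0.3146 > α = 0.05, fail to reject H₀.
There is insufficient evidence to reject the null hypothesis; the result is not statistically significant at the 0.05 level.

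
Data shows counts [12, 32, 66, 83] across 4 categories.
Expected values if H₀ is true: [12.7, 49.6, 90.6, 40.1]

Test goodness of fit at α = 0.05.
Chi-square goodness of fit test:
H₀: observed counts match expected distribution
H₁: observed counts differ from expected distribution
df = k - 1 = 3
χ² = Σ(O - E)²/E
   = (12 - 12.7)²/12.7 + (32 - 49.6)²/49.6 + (66 - 90.6)²/90.6 + (83 - 40.1)²/40.1
   = 0.039 + 6.245 + 6.679 + 45.896
   = 58.86
p-value < 0.0001

Since p-value < α = 0.05, we reject H₀.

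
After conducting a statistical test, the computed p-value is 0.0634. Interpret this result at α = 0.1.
Since p = 0.0634 < α = 0.1, reject H₀.
There is sufficient evidence to reject the null hypothesis; the result is statistically significant at the 0.1 level.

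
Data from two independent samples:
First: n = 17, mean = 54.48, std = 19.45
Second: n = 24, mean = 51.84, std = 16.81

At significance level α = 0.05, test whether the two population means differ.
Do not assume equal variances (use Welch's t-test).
Welch's two-sample t-test:
H₀: μ₁ = μ₂
H₁: μ₁ ≠ μ₂
s₁²/n₁ = 19.45²/17 = 22.2531,  s₂²/n₂ = 16.81²/24 = 11.7740
SE = √(s₁²/n₁ + s₂²/n₂) = √(22.2531 + 11.7740) = 5.8333
df (Welch-Satterthwaite) = (s₁²/n₁ + s₂²/n₂)² / [(s₁²/n₁)²/(n₁-1) + (s₂²/n₂)²/(n₂-1)] ≈ 31.31
t = (x̄₁ - x̄₂) / SE = (54.48 - 51.84) / 5.8333 = 2.64 / 5.8333 = 0.453
p-value = 0.6540

Since p-value > α = 0.05, we fail to reject H₀.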